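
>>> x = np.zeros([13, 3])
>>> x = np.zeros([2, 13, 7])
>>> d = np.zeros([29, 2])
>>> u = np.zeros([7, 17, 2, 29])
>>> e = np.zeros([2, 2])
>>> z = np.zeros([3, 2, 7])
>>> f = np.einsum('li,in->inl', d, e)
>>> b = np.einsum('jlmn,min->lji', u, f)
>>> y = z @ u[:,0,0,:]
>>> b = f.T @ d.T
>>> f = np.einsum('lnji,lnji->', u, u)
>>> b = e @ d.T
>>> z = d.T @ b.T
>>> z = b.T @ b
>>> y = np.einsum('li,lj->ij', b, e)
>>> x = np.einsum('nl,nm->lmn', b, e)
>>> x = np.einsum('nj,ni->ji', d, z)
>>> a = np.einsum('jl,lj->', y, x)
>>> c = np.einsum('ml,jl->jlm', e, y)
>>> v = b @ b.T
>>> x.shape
(2, 29)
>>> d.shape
(29, 2)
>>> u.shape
(7, 17, 2, 29)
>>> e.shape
(2, 2)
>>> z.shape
(29, 29)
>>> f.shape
()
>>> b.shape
(2, 29)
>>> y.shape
(29, 2)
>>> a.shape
()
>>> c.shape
(29, 2, 2)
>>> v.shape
(2, 2)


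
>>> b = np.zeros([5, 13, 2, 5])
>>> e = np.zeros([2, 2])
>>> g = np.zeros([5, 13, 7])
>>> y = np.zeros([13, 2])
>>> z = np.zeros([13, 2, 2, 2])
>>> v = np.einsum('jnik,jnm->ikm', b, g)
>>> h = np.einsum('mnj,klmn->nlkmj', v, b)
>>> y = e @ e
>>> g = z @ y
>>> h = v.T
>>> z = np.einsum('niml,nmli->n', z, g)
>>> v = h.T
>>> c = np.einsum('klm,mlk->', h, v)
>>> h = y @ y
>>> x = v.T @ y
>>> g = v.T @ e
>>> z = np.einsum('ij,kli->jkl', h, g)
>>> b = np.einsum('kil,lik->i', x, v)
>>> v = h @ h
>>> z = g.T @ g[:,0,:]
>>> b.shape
(5,)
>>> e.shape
(2, 2)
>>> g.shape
(7, 5, 2)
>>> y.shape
(2, 2)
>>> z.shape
(2, 5, 2)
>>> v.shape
(2, 2)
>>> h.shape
(2, 2)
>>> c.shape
()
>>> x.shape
(7, 5, 2)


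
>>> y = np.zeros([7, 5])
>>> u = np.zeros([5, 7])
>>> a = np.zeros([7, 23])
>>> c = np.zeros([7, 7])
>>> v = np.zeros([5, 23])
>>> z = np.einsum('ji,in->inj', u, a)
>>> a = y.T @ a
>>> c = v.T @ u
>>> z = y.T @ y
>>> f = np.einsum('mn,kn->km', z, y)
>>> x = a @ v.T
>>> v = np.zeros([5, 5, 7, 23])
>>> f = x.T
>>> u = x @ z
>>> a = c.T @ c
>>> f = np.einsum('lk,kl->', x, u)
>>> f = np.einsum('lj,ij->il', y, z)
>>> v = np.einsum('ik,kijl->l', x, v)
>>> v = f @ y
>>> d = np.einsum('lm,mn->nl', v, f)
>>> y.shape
(7, 5)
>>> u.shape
(5, 5)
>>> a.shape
(7, 7)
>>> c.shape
(23, 7)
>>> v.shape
(5, 5)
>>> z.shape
(5, 5)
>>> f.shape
(5, 7)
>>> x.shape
(5, 5)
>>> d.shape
(7, 5)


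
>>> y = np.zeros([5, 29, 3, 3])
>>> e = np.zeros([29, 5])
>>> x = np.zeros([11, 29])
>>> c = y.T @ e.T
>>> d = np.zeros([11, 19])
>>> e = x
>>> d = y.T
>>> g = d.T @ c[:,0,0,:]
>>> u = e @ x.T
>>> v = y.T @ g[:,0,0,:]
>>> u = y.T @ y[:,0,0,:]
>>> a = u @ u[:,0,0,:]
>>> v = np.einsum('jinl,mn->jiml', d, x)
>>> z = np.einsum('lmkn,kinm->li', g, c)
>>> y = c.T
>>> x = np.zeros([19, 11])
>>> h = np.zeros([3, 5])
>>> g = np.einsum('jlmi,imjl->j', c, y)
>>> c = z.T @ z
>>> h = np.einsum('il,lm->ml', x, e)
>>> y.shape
(29, 29, 3, 3)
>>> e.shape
(11, 29)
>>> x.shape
(19, 11)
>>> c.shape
(3, 3)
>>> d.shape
(3, 3, 29, 5)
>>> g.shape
(3,)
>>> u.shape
(3, 3, 29, 3)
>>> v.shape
(3, 3, 11, 5)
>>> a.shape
(3, 3, 29, 3)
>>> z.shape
(5, 3)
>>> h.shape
(29, 11)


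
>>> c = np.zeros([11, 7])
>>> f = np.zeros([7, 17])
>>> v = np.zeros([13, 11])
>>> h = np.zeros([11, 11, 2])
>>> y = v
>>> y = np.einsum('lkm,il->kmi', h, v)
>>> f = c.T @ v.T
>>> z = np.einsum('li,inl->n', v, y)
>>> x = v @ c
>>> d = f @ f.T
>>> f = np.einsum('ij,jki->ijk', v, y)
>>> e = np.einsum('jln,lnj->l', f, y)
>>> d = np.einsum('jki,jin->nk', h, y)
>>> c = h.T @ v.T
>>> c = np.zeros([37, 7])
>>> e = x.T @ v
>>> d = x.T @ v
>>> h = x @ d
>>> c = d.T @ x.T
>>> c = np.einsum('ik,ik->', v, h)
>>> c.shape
()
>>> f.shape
(13, 11, 2)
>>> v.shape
(13, 11)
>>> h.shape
(13, 11)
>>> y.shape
(11, 2, 13)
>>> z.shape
(2,)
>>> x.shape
(13, 7)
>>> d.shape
(7, 11)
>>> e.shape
(7, 11)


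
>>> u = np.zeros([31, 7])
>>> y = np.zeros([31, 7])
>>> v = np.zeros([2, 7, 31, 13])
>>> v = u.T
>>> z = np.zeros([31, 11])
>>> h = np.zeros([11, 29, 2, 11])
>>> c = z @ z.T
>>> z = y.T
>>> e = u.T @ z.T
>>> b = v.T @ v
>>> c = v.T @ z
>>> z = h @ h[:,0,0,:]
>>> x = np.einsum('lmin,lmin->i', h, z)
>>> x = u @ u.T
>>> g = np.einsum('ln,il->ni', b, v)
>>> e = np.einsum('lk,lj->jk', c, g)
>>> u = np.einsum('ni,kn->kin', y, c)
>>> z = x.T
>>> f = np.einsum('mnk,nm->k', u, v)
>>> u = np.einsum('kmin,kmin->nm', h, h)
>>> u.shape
(11, 29)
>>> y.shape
(31, 7)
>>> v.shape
(7, 31)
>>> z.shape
(31, 31)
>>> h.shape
(11, 29, 2, 11)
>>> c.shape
(31, 31)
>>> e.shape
(7, 31)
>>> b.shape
(31, 31)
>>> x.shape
(31, 31)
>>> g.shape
(31, 7)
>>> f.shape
(31,)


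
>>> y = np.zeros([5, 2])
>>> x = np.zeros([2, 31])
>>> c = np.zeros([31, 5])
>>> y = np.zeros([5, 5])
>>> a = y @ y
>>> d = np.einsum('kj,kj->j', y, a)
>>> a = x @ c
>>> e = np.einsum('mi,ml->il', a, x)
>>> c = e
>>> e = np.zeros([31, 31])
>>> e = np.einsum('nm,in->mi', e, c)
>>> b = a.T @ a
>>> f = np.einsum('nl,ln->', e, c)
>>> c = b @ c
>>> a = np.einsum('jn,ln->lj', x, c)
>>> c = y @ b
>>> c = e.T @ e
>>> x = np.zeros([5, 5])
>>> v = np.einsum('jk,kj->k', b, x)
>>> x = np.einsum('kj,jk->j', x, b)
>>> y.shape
(5, 5)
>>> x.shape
(5,)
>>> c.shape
(5, 5)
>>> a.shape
(5, 2)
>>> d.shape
(5,)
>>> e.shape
(31, 5)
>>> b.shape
(5, 5)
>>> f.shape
()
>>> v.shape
(5,)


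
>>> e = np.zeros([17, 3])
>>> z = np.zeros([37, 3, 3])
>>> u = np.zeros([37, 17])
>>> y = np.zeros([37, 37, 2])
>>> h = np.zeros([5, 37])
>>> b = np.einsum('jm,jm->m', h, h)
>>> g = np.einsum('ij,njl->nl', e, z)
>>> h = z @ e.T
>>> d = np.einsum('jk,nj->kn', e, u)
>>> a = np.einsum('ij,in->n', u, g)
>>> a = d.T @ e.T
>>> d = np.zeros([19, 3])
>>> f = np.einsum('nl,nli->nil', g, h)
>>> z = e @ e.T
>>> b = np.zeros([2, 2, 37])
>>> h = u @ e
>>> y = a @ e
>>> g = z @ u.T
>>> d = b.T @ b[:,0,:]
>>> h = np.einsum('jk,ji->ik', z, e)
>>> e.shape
(17, 3)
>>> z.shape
(17, 17)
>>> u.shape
(37, 17)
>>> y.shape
(37, 3)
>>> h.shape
(3, 17)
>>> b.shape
(2, 2, 37)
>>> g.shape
(17, 37)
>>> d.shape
(37, 2, 37)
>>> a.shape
(37, 17)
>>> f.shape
(37, 17, 3)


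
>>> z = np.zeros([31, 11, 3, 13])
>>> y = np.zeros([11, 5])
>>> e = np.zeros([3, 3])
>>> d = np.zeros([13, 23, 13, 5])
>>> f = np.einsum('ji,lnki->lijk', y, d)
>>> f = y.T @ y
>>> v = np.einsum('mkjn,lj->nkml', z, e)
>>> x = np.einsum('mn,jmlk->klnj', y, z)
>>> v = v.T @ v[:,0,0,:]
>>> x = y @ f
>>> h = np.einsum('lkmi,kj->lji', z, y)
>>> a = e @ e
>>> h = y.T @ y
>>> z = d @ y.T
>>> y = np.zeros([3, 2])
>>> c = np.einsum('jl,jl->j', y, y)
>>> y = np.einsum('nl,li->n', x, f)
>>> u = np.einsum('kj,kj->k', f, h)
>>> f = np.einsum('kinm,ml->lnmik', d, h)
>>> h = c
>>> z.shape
(13, 23, 13, 11)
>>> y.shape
(11,)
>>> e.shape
(3, 3)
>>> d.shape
(13, 23, 13, 5)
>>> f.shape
(5, 13, 5, 23, 13)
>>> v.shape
(3, 31, 11, 3)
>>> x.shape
(11, 5)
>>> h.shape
(3,)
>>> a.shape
(3, 3)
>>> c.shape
(3,)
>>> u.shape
(5,)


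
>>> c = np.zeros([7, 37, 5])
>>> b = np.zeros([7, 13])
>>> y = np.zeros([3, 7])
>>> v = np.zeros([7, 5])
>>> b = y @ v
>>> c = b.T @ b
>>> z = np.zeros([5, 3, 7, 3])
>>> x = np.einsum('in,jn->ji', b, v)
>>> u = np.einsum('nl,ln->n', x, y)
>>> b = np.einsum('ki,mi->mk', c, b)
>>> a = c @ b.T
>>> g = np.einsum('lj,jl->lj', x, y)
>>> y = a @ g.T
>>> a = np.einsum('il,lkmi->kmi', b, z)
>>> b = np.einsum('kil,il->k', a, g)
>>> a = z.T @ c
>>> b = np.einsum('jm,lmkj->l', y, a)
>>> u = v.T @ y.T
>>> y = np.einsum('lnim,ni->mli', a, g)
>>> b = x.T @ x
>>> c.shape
(5, 5)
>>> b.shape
(3, 3)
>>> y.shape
(5, 3, 3)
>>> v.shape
(7, 5)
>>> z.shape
(5, 3, 7, 3)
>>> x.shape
(7, 3)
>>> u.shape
(5, 5)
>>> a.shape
(3, 7, 3, 5)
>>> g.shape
(7, 3)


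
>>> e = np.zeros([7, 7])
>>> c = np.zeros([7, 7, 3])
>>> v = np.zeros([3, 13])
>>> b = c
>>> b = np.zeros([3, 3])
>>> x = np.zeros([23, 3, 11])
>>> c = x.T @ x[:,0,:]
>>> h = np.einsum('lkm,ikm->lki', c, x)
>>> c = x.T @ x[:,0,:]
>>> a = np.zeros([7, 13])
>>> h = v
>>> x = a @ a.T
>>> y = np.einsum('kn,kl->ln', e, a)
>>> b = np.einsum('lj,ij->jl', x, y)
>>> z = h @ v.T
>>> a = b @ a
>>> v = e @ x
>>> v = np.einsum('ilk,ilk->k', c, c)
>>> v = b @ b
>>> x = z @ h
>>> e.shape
(7, 7)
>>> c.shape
(11, 3, 11)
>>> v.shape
(7, 7)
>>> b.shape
(7, 7)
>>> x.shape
(3, 13)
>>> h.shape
(3, 13)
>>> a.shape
(7, 13)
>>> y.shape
(13, 7)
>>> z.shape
(3, 3)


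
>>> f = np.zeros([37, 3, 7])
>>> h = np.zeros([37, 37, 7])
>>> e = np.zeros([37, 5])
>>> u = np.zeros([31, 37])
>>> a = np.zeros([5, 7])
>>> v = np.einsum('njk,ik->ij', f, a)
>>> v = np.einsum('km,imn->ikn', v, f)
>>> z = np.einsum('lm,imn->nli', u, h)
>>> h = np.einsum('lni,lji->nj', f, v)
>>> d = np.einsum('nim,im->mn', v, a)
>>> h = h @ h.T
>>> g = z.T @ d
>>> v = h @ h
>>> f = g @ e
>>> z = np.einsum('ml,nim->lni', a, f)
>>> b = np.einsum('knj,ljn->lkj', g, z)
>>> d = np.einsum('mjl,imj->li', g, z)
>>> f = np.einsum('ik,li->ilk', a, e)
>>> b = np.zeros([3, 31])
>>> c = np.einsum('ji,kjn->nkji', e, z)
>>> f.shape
(5, 37, 7)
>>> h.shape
(3, 3)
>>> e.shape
(37, 5)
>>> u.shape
(31, 37)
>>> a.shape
(5, 7)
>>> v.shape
(3, 3)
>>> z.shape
(7, 37, 31)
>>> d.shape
(37, 7)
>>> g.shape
(37, 31, 37)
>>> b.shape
(3, 31)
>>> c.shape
(31, 7, 37, 5)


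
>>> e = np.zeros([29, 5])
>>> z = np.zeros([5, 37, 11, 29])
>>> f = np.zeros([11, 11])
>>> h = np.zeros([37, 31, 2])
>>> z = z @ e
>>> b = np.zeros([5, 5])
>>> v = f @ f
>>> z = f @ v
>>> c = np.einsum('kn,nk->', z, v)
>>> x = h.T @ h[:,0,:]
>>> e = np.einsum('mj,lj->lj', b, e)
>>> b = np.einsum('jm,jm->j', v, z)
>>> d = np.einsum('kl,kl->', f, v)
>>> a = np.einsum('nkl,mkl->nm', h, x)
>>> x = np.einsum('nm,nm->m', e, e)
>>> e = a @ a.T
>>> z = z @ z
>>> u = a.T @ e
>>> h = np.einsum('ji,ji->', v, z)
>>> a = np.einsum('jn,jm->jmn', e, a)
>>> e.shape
(37, 37)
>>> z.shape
(11, 11)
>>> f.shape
(11, 11)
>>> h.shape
()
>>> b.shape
(11,)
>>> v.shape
(11, 11)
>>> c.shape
()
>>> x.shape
(5,)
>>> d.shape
()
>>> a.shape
(37, 2, 37)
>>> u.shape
(2, 37)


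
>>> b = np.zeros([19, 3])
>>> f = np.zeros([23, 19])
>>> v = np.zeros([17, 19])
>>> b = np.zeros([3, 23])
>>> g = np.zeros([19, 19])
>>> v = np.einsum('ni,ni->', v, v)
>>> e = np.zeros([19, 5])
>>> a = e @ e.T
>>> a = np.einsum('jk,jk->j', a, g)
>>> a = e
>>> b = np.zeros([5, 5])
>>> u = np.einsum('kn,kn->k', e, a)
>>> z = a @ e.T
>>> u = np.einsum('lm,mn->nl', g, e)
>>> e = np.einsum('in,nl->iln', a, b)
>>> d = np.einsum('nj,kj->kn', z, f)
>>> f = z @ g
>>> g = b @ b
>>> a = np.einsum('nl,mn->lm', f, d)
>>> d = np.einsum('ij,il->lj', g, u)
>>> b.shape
(5, 5)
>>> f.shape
(19, 19)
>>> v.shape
()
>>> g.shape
(5, 5)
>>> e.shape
(19, 5, 5)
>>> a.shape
(19, 23)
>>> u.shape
(5, 19)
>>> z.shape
(19, 19)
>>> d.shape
(19, 5)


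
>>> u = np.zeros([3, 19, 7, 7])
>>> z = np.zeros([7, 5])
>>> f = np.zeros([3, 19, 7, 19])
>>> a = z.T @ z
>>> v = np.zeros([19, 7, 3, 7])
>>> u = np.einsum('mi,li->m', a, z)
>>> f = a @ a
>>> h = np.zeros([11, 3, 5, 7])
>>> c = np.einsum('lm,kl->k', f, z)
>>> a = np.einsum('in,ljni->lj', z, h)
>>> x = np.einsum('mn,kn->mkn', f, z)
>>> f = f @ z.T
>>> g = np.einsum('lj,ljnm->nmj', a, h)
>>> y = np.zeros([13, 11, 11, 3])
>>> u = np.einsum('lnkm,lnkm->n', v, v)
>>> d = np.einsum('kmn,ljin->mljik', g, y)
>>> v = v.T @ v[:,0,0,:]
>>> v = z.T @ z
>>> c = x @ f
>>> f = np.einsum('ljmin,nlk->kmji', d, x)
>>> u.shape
(7,)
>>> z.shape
(7, 5)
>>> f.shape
(5, 11, 13, 11)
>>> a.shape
(11, 3)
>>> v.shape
(5, 5)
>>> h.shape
(11, 3, 5, 7)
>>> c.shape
(5, 7, 7)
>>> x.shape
(5, 7, 5)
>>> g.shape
(5, 7, 3)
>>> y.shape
(13, 11, 11, 3)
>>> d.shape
(7, 13, 11, 11, 5)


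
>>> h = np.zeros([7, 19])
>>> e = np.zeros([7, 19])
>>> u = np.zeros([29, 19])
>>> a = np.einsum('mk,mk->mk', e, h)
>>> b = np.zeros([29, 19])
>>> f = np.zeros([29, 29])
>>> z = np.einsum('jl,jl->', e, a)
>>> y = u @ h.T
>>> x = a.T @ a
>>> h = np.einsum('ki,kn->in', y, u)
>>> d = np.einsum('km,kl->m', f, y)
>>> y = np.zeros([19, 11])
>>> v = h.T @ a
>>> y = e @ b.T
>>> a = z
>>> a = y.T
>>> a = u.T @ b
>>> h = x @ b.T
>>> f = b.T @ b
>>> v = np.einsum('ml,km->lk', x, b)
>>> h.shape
(19, 29)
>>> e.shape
(7, 19)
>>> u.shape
(29, 19)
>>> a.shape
(19, 19)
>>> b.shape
(29, 19)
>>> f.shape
(19, 19)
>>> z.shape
()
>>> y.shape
(7, 29)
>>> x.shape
(19, 19)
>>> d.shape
(29,)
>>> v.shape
(19, 29)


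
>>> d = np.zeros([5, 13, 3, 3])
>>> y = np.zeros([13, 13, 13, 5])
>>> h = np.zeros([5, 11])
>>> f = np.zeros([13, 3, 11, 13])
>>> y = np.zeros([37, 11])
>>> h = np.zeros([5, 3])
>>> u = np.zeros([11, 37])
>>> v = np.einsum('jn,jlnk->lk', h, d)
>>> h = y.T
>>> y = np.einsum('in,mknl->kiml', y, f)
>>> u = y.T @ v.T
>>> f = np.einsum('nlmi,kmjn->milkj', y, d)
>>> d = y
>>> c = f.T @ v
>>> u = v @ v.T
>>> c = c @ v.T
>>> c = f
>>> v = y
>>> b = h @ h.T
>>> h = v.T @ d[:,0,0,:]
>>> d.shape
(3, 37, 13, 13)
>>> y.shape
(3, 37, 13, 13)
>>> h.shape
(13, 13, 37, 13)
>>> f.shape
(13, 13, 37, 5, 3)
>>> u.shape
(13, 13)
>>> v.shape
(3, 37, 13, 13)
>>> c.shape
(13, 13, 37, 5, 3)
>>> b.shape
(11, 11)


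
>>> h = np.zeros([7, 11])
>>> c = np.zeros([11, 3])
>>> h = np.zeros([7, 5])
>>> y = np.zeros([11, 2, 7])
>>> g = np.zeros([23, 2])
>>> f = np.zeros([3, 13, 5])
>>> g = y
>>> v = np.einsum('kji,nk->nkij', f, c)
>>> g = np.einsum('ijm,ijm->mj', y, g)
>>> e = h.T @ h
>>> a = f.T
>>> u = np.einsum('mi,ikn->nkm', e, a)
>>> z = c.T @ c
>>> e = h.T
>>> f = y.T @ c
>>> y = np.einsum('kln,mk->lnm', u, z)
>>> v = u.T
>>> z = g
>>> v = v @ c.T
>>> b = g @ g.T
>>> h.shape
(7, 5)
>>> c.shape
(11, 3)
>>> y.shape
(13, 5, 3)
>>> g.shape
(7, 2)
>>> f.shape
(7, 2, 3)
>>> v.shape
(5, 13, 11)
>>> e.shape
(5, 7)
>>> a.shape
(5, 13, 3)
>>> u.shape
(3, 13, 5)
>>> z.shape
(7, 2)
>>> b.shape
(7, 7)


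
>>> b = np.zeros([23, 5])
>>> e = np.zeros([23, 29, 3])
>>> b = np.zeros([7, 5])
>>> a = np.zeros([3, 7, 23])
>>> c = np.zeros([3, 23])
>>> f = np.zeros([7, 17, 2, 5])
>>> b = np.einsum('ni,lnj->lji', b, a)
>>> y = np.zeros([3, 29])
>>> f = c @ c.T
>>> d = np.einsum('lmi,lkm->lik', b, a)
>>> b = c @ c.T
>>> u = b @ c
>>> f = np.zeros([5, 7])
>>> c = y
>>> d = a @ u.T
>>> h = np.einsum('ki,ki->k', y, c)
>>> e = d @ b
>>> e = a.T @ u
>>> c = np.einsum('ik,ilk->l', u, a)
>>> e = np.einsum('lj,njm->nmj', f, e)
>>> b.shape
(3, 3)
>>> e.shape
(23, 23, 7)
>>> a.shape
(3, 7, 23)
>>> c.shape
(7,)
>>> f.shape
(5, 7)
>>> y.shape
(3, 29)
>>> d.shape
(3, 7, 3)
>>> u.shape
(3, 23)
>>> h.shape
(3,)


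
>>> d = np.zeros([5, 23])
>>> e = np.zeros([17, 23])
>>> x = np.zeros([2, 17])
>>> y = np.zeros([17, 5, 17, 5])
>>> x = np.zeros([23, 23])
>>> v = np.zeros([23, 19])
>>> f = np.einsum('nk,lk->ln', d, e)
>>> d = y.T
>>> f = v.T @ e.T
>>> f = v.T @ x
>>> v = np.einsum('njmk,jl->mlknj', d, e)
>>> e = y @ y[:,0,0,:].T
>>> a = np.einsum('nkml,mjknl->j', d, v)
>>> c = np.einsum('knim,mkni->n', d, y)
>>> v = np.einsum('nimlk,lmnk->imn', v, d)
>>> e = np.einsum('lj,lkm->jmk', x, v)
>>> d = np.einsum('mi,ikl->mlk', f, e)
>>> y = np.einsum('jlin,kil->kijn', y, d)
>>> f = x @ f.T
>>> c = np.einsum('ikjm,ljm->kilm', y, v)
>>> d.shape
(19, 17, 5)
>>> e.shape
(23, 5, 17)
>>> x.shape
(23, 23)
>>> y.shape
(19, 17, 17, 5)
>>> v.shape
(23, 17, 5)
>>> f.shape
(23, 19)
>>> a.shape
(23,)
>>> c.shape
(17, 19, 23, 5)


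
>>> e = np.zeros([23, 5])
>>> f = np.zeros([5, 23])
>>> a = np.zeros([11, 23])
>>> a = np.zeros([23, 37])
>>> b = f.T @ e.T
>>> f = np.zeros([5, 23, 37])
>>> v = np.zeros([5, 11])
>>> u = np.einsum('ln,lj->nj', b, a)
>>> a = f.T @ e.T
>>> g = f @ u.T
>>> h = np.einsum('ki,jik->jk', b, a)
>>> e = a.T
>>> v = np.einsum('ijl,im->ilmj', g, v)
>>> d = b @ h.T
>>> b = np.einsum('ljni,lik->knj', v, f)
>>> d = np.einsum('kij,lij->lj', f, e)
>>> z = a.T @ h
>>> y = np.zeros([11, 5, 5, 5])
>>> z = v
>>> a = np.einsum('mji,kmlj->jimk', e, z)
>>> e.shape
(23, 23, 37)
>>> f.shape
(5, 23, 37)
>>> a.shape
(23, 37, 23, 5)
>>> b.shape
(37, 11, 23)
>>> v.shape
(5, 23, 11, 23)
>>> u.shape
(23, 37)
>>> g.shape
(5, 23, 23)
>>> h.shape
(37, 23)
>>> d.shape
(23, 37)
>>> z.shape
(5, 23, 11, 23)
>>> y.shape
(11, 5, 5, 5)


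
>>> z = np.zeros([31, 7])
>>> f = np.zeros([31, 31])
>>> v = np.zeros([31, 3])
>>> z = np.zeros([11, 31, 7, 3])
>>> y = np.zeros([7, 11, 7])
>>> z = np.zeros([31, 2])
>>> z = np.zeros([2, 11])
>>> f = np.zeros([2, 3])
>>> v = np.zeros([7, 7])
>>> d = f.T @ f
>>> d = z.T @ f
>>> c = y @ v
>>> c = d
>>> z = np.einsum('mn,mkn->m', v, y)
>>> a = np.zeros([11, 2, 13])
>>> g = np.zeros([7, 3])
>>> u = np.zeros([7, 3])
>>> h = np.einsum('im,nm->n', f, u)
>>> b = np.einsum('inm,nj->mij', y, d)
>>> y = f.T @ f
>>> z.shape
(7,)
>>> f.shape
(2, 3)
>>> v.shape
(7, 7)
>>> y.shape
(3, 3)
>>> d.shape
(11, 3)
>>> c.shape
(11, 3)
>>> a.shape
(11, 2, 13)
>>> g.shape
(7, 3)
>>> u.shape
(7, 3)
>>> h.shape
(7,)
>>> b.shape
(7, 7, 3)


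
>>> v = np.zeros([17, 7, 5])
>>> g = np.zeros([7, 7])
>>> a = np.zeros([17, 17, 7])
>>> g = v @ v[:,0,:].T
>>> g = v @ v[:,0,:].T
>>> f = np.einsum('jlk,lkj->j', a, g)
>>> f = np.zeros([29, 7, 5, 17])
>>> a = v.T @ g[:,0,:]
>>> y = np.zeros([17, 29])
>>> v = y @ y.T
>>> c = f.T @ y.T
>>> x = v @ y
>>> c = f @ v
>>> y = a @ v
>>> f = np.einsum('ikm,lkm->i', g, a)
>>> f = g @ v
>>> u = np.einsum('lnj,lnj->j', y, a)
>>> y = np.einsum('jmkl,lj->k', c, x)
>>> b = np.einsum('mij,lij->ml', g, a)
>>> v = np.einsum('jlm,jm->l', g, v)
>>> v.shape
(7,)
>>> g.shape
(17, 7, 17)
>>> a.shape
(5, 7, 17)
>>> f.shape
(17, 7, 17)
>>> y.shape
(5,)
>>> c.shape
(29, 7, 5, 17)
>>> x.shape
(17, 29)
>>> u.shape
(17,)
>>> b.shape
(17, 5)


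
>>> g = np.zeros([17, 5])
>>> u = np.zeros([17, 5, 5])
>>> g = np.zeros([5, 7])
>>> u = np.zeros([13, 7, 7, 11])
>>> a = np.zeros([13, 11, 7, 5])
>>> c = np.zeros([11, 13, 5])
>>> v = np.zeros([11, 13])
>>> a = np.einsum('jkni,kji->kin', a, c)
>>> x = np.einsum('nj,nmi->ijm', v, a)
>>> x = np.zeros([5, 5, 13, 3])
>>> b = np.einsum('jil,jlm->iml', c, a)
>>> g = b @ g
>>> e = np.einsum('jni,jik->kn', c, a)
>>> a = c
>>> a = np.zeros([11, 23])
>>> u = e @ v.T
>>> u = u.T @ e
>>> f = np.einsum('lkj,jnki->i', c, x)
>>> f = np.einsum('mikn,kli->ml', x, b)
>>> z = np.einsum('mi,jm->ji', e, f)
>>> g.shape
(13, 7, 7)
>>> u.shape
(11, 13)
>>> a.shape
(11, 23)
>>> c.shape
(11, 13, 5)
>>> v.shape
(11, 13)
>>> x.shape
(5, 5, 13, 3)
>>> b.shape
(13, 7, 5)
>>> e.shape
(7, 13)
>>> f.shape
(5, 7)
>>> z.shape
(5, 13)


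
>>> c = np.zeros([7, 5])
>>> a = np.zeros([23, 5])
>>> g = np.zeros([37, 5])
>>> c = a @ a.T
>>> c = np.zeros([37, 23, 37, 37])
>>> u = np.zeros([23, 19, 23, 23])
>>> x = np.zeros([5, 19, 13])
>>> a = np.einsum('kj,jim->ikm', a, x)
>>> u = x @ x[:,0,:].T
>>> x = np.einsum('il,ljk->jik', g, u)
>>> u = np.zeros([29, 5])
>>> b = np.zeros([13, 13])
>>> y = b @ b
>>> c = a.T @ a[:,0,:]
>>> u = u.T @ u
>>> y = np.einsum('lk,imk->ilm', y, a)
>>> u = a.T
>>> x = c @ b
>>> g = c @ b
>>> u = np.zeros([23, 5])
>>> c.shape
(13, 23, 13)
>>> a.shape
(19, 23, 13)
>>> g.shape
(13, 23, 13)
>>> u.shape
(23, 5)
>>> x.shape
(13, 23, 13)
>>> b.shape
(13, 13)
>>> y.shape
(19, 13, 23)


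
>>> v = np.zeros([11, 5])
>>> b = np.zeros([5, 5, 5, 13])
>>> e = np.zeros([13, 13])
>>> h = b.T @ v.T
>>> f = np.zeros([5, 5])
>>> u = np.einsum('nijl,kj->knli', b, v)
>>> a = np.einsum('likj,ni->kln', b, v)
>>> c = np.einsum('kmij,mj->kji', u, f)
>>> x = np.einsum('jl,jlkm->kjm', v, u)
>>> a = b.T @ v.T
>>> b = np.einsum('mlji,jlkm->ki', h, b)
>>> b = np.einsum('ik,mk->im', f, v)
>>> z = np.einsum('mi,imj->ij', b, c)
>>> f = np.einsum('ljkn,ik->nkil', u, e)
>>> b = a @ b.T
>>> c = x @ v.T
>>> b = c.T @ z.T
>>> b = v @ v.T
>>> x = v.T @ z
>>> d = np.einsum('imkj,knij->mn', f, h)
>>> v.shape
(11, 5)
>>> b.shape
(11, 11)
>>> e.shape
(13, 13)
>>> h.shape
(13, 5, 5, 11)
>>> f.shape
(5, 13, 13, 11)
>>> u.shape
(11, 5, 13, 5)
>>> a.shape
(13, 5, 5, 11)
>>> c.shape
(13, 11, 11)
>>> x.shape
(5, 13)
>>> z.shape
(11, 13)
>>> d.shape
(13, 5)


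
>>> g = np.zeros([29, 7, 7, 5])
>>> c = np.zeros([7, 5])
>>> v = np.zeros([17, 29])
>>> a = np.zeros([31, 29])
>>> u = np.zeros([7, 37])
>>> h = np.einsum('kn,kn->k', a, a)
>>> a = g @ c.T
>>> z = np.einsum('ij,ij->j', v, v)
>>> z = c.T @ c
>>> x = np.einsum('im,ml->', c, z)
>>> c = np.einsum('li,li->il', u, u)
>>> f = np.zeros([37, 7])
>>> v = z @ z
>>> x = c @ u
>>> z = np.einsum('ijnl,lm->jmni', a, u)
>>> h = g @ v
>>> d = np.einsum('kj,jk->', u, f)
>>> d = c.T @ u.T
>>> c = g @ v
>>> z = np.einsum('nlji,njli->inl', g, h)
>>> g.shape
(29, 7, 7, 5)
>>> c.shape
(29, 7, 7, 5)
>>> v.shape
(5, 5)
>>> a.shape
(29, 7, 7, 7)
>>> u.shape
(7, 37)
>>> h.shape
(29, 7, 7, 5)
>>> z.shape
(5, 29, 7)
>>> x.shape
(37, 37)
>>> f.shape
(37, 7)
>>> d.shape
(7, 7)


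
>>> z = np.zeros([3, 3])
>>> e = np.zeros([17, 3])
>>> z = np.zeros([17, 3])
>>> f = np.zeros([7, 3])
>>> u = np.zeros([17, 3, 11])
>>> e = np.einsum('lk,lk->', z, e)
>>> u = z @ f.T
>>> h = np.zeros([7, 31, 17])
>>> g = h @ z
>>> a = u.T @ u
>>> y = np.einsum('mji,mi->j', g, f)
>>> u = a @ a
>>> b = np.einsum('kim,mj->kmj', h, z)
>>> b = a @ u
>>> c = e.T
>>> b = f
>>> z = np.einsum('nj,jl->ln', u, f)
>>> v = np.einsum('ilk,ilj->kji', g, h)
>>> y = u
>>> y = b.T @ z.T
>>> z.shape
(3, 7)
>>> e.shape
()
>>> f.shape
(7, 3)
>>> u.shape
(7, 7)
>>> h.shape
(7, 31, 17)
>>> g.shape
(7, 31, 3)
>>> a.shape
(7, 7)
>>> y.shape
(3, 3)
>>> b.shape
(7, 3)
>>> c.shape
()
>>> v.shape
(3, 17, 7)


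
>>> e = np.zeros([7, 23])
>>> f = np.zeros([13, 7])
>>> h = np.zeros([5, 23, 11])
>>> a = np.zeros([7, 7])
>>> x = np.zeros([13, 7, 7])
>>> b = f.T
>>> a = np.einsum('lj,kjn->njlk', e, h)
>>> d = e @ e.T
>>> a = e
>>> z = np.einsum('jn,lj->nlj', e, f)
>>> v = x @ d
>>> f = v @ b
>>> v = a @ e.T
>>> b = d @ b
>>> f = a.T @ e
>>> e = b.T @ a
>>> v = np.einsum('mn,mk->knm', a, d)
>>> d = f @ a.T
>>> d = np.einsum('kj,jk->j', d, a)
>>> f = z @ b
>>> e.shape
(13, 23)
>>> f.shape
(23, 13, 13)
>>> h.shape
(5, 23, 11)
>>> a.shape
(7, 23)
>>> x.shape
(13, 7, 7)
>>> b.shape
(7, 13)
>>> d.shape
(7,)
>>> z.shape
(23, 13, 7)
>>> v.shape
(7, 23, 7)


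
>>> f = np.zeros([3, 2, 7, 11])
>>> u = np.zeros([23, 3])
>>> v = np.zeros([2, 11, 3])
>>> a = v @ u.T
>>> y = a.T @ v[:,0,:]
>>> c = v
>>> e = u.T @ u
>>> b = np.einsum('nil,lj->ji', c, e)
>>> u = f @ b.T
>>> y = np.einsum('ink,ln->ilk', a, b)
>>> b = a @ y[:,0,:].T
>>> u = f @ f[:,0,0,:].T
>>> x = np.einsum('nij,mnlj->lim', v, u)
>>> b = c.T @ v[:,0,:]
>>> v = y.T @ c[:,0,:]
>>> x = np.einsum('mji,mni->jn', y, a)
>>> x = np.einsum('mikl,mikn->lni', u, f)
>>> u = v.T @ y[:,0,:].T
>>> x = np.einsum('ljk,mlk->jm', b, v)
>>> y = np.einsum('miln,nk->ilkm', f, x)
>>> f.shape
(3, 2, 7, 11)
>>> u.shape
(3, 3, 2)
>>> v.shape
(23, 3, 3)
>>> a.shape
(2, 11, 23)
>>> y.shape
(2, 7, 23, 3)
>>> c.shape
(2, 11, 3)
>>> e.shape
(3, 3)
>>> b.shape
(3, 11, 3)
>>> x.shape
(11, 23)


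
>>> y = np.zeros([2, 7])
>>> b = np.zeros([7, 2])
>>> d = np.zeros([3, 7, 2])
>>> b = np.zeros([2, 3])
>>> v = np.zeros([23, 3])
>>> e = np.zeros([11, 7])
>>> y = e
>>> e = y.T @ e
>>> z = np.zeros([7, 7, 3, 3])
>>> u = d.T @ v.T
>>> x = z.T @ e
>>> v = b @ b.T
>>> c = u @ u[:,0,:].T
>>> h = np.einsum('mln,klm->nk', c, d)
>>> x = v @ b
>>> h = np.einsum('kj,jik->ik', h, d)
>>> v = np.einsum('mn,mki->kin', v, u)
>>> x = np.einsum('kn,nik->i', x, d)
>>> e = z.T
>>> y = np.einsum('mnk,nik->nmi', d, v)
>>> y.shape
(7, 3, 23)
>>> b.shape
(2, 3)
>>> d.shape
(3, 7, 2)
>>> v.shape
(7, 23, 2)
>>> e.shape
(3, 3, 7, 7)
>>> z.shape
(7, 7, 3, 3)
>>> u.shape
(2, 7, 23)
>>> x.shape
(7,)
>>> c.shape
(2, 7, 2)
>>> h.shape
(7, 2)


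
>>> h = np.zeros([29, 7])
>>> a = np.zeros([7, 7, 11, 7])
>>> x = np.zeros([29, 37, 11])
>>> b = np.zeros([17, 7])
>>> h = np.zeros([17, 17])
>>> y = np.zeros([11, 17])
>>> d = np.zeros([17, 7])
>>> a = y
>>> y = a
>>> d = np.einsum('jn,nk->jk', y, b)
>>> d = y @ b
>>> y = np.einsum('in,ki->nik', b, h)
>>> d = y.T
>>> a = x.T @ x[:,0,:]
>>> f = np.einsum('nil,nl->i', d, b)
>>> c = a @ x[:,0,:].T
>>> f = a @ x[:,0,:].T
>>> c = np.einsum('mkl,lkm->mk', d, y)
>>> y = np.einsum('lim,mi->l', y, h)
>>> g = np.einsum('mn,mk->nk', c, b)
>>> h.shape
(17, 17)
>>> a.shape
(11, 37, 11)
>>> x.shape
(29, 37, 11)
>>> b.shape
(17, 7)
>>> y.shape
(7,)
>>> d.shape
(17, 17, 7)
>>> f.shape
(11, 37, 29)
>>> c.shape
(17, 17)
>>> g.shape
(17, 7)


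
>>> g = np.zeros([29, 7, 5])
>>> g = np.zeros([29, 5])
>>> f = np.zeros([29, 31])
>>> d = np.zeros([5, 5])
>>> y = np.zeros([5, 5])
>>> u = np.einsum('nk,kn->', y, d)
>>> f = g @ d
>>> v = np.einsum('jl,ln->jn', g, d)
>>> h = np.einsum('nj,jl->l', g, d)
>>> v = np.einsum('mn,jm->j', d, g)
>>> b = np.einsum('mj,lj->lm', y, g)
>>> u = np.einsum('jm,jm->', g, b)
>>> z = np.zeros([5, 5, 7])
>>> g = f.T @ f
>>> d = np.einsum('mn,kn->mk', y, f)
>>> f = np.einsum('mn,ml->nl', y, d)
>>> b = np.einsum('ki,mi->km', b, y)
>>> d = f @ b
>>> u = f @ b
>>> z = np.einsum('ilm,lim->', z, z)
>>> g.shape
(5, 5)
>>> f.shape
(5, 29)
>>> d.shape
(5, 5)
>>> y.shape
(5, 5)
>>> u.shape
(5, 5)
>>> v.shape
(29,)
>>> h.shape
(5,)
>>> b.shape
(29, 5)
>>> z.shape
()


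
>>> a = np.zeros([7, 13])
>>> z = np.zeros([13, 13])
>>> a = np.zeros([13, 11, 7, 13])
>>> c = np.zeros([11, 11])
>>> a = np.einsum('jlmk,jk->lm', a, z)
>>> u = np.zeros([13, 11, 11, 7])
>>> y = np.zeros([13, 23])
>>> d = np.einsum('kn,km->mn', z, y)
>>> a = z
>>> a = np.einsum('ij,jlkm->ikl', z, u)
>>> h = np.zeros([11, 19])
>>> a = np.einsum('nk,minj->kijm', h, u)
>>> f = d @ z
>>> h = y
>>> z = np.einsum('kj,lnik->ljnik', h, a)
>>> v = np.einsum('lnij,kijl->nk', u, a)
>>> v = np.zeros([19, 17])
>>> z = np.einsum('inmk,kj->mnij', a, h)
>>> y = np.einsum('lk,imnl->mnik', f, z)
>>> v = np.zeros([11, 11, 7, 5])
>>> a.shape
(19, 11, 7, 13)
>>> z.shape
(7, 11, 19, 23)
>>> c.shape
(11, 11)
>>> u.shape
(13, 11, 11, 7)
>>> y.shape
(11, 19, 7, 13)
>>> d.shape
(23, 13)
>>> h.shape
(13, 23)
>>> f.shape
(23, 13)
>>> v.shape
(11, 11, 7, 5)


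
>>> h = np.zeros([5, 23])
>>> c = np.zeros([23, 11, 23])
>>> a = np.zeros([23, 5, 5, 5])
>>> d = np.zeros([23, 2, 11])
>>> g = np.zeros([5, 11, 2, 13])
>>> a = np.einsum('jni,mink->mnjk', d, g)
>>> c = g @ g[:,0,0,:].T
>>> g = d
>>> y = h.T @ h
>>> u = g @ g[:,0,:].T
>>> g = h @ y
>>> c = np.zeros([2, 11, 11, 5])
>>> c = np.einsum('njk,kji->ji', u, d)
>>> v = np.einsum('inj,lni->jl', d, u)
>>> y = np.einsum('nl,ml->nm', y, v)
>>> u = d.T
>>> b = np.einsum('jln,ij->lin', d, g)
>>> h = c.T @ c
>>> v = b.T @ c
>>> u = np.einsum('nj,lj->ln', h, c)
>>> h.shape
(11, 11)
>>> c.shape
(2, 11)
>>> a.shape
(5, 2, 23, 13)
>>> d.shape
(23, 2, 11)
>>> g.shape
(5, 23)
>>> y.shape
(23, 11)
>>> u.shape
(2, 11)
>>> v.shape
(11, 5, 11)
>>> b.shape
(2, 5, 11)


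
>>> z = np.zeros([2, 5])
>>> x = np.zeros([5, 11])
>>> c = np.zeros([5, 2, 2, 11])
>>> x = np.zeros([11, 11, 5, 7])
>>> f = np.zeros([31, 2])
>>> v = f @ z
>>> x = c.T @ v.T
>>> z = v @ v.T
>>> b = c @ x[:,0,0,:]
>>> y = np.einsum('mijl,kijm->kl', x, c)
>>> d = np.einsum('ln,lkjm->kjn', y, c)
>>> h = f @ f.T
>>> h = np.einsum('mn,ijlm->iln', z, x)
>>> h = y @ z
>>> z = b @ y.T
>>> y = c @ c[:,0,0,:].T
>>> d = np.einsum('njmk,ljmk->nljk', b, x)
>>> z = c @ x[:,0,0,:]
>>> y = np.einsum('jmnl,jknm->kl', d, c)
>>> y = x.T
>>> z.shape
(5, 2, 2, 31)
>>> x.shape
(11, 2, 2, 31)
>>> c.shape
(5, 2, 2, 11)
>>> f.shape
(31, 2)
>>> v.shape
(31, 5)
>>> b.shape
(5, 2, 2, 31)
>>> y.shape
(31, 2, 2, 11)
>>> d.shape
(5, 11, 2, 31)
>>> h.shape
(5, 31)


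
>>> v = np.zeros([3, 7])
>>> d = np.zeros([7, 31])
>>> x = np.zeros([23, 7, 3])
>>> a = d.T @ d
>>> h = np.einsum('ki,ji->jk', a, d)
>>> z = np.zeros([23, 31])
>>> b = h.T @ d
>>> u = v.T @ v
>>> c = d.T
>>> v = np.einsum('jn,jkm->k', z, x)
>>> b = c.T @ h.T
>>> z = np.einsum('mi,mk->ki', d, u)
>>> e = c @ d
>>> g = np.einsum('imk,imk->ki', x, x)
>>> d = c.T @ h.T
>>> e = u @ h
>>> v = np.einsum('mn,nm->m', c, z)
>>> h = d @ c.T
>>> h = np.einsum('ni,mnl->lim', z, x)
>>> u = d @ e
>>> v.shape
(31,)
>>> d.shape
(7, 7)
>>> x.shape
(23, 7, 3)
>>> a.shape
(31, 31)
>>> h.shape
(3, 31, 23)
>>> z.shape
(7, 31)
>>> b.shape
(7, 7)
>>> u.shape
(7, 31)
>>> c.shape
(31, 7)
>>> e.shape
(7, 31)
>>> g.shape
(3, 23)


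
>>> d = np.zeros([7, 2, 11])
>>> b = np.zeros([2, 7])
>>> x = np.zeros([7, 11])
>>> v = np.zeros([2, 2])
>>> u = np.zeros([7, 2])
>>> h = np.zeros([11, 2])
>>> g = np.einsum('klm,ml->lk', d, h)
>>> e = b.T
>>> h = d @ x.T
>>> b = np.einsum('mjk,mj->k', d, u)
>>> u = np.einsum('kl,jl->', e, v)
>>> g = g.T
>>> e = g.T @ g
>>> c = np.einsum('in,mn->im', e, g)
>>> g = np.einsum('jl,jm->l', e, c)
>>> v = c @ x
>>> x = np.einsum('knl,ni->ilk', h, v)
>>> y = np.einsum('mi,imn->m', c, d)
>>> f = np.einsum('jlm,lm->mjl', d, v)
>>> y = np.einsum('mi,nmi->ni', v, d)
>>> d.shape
(7, 2, 11)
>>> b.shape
(11,)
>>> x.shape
(11, 7, 7)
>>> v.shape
(2, 11)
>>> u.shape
()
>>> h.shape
(7, 2, 7)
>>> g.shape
(2,)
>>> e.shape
(2, 2)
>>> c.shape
(2, 7)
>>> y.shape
(7, 11)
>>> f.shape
(11, 7, 2)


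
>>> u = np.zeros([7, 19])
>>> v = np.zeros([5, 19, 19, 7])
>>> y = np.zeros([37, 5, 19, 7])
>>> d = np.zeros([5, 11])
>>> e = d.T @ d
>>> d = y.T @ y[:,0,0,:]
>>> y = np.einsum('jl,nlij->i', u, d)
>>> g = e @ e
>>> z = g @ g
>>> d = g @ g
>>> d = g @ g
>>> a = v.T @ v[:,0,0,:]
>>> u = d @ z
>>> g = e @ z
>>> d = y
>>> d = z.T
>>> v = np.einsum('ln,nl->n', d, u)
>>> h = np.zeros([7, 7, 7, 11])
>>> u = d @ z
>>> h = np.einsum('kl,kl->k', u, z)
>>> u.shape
(11, 11)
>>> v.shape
(11,)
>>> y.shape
(5,)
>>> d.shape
(11, 11)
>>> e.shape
(11, 11)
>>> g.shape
(11, 11)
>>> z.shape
(11, 11)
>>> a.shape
(7, 19, 19, 7)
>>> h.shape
(11,)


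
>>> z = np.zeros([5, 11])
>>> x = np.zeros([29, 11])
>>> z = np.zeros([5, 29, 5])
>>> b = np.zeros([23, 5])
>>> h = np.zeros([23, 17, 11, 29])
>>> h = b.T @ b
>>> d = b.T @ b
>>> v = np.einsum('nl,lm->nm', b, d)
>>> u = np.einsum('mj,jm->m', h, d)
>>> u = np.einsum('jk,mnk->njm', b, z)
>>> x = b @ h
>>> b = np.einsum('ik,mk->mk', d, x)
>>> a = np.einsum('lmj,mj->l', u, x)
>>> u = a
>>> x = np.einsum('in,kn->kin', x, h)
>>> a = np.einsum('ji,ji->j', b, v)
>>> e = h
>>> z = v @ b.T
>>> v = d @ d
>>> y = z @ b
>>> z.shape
(23, 23)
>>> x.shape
(5, 23, 5)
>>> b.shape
(23, 5)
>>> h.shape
(5, 5)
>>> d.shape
(5, 5)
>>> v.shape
(5, 5)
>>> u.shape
(29,)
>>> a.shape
(23,)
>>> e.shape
(5, 5)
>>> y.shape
(23, 5)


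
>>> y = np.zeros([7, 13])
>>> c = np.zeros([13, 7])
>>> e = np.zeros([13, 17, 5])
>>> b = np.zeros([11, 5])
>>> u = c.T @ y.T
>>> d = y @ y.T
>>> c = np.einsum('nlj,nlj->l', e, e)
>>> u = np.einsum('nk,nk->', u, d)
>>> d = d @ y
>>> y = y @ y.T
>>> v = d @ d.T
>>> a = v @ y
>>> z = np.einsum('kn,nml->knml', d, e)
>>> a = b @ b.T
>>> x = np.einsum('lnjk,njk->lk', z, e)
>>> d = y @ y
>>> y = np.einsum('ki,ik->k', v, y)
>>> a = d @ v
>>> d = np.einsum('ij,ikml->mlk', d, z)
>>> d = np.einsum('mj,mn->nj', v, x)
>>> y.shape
(7,)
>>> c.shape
(17,)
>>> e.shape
(13, 17, 5)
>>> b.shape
(11, 5)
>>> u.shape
()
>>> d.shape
(5, 7)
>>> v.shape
(7, 7)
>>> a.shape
(7, 7)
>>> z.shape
(7, 13, 17, 5)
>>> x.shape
(7, 5)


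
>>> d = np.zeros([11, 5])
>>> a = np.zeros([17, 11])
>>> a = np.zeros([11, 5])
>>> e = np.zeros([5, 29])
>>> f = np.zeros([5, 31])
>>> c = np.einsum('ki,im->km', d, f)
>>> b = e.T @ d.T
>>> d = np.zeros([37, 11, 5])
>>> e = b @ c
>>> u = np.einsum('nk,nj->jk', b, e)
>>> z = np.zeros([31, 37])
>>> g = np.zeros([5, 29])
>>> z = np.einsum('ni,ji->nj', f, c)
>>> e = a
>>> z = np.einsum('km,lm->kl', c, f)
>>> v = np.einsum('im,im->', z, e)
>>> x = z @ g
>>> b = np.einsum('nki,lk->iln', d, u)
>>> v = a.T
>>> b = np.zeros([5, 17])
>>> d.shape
(37, 11, 5)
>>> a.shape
(11, 5)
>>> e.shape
(11, 5)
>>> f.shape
(5, 31)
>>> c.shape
(11, 31)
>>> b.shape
(5, 17)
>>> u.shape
(31, 11)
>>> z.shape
(11, 5)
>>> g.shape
(5, 29)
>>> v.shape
(5, 11)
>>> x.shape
(11, 29)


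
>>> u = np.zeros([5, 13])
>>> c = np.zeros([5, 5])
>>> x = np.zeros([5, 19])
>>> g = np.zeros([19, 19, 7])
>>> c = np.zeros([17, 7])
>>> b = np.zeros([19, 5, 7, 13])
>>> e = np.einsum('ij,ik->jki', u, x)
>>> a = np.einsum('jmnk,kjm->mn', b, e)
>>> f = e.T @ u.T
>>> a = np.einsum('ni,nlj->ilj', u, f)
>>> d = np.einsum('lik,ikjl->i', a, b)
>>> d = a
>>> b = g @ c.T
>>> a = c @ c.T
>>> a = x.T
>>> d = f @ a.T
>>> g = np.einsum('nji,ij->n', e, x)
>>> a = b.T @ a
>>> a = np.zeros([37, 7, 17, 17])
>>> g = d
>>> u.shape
(5, 13)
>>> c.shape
(17, 7)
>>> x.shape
(5, 19)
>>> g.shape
(5, 19, 19)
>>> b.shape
(19, 19, 17)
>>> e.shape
(13, 19, 5)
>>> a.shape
(37, 7, 17, 17)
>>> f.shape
(5, 19, 5)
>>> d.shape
(5, 19, 19)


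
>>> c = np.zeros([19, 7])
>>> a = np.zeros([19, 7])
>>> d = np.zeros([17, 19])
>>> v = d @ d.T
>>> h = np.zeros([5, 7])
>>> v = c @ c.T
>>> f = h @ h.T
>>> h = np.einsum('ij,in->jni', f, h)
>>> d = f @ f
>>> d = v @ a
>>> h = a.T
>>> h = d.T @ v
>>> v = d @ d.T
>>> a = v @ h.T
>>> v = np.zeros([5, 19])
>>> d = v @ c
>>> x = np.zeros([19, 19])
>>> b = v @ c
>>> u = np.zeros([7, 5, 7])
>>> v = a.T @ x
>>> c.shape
(19, 7)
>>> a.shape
(19, 7)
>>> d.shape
(5, 7)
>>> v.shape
(7, 19)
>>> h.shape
(7, 19)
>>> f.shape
(5, 5)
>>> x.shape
(19, 19)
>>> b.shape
(5, 7)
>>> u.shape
(7, 5, 7)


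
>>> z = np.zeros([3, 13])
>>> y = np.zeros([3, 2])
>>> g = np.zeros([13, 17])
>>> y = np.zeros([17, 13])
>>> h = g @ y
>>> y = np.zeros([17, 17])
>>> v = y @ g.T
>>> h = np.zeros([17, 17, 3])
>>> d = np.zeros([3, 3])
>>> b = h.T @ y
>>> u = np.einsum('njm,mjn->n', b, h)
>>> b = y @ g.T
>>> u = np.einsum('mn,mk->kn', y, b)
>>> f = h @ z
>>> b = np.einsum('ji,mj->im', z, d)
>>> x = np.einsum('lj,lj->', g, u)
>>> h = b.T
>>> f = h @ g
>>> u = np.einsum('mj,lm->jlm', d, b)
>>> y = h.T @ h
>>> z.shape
(3, 13)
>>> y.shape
(13, 13)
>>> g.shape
(13, 17)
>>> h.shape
(3, 13)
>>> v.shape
(17, 13)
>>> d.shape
(3, 3)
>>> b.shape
(13, 3)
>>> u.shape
(3, 13, 3)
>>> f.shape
(3, 17)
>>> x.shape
()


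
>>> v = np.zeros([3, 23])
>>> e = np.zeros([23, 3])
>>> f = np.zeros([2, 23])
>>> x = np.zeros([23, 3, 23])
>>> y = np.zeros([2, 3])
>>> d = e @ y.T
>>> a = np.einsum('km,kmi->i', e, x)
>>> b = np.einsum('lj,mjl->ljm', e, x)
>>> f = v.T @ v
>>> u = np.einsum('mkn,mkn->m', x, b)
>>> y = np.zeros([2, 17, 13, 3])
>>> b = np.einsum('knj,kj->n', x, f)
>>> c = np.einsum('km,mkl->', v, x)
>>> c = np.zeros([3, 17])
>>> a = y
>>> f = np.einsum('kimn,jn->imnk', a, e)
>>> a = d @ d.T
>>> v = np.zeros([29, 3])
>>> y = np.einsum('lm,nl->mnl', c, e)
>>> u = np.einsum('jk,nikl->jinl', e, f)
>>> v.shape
(29, 3)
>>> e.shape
(23, 3)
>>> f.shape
(17, 13, 3, 2)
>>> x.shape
(23, 3, 23)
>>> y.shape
(17, 23, 3)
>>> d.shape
(23, 2)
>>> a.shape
(23, 23)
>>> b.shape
(3,)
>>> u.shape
(23, 13, 17, 2)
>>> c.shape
(3, 17)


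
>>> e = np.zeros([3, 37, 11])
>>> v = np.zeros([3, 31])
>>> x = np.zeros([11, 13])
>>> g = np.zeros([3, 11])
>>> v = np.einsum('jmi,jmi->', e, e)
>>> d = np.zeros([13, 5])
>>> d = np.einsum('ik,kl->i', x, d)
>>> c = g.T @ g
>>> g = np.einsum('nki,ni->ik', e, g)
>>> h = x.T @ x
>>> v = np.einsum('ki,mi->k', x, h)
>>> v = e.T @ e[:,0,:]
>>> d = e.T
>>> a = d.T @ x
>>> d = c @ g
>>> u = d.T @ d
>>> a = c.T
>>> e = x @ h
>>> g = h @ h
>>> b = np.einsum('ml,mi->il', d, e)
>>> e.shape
(11, 13)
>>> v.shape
(11, 37, 11)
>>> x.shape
(11, 13)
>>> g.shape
(13, 13)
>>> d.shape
(11, 37)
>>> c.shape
(11, 11)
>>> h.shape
(13, 13)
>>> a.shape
(11, 11)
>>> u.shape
(37, 37)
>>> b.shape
(13, 37)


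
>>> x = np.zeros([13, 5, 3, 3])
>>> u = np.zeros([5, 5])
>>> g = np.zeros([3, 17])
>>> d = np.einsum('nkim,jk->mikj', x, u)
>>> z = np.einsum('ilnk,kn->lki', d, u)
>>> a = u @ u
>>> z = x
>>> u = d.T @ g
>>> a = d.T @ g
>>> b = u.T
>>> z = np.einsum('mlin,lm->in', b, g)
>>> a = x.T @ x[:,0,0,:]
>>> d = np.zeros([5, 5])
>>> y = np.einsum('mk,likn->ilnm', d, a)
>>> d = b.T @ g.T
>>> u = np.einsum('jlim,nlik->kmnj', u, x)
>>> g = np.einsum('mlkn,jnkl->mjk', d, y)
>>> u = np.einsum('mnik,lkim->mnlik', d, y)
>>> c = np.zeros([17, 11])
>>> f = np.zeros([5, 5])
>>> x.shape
(13, 5, 3, 3)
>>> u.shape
(5, 5, 3, 3, 3)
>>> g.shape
(5, 3, 3)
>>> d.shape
(5, 5, 3, 3)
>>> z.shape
(5, 5)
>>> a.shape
(3, 3, 5, 3)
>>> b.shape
(17, 3, 5, 5)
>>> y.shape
(3, 3, 3, 5)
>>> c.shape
(17, 11)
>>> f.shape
(5, 5)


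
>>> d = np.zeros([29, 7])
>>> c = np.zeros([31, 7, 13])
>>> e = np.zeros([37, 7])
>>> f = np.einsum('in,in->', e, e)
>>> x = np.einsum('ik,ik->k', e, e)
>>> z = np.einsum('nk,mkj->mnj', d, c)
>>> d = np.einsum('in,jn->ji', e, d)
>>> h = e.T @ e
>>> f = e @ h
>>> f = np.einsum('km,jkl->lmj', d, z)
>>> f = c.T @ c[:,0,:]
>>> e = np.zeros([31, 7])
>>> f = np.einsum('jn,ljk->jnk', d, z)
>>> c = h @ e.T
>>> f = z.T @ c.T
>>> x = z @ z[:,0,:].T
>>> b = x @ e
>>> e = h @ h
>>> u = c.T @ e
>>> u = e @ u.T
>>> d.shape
(29, 37)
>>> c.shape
(7, 31)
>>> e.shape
(7, 7)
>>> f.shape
(13, 29, 7)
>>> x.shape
(31, 29, 31)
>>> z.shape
(31, 29, 13)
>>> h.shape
(7, 7)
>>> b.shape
(31, 29, 7)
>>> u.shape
(7, 31)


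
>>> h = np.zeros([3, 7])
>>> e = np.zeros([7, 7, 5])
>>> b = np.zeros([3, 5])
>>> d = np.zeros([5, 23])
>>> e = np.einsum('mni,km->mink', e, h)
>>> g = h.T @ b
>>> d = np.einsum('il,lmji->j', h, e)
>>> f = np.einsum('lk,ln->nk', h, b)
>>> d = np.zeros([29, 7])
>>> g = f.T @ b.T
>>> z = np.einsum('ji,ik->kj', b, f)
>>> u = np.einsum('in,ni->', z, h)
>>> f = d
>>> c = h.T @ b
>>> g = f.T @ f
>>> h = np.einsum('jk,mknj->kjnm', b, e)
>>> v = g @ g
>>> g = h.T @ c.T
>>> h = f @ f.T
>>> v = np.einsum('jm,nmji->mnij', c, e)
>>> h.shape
(29, 29)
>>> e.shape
(7, 5, 7, 3)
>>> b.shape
(3, 5)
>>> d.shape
(29, 7)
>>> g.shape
(7, 7, 3, 7)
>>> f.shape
(29, 7)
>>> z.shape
(7, 3)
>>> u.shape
()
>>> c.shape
(7, 5)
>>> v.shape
(5, 7, 3, 7)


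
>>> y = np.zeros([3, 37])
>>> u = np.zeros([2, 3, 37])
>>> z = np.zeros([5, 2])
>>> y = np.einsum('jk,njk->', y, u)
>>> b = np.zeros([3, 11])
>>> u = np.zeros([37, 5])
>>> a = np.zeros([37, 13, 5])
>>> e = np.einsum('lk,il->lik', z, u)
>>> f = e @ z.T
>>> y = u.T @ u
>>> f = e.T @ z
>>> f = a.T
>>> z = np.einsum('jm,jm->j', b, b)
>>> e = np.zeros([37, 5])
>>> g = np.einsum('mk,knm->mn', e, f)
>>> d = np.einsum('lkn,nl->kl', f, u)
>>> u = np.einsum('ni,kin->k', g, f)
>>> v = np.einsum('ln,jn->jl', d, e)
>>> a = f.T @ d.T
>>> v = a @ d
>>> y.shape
(5, 5)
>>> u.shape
(5,)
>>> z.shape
(3,)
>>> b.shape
(3, 11)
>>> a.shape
(37, 13, 13)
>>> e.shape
(37, 5)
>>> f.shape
(5, 13, 37)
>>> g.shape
(37, 13)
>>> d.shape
(13, 5)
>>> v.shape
(37, 13, 5)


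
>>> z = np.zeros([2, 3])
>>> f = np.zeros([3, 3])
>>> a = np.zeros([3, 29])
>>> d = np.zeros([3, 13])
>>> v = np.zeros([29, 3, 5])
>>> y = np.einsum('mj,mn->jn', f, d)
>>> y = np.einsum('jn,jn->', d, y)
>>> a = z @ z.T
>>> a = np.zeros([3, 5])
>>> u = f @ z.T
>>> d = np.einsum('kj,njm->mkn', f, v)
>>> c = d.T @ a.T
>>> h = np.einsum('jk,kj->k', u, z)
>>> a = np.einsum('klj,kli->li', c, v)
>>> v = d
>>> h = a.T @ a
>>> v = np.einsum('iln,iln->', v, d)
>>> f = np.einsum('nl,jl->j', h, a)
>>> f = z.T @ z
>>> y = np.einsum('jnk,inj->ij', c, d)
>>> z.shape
(2, 3)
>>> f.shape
(3, 3)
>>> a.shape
(3, 5)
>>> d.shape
(5, 3, 29)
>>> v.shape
()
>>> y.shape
(5, 29)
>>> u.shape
(3, 2)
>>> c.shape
(29, 3, 3)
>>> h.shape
(5, 5)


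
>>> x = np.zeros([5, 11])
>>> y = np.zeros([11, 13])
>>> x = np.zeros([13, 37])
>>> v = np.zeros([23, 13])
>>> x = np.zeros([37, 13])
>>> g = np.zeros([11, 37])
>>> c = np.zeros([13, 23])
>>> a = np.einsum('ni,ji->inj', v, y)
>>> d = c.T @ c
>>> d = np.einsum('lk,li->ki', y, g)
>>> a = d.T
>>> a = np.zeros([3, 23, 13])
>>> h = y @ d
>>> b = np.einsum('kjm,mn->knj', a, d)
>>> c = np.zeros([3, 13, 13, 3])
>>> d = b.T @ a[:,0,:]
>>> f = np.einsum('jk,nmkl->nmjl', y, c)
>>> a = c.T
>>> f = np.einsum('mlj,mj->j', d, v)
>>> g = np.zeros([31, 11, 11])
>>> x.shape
(37, 13)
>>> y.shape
(11, 13)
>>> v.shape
(23, 13)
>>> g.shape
(31, 11, 11)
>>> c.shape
(3, 13, 13, 3)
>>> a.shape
(3, 13, 13, 3)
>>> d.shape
(23, 37, 13)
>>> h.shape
(11, 37)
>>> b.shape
(3, 37, 23)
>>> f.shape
(13,)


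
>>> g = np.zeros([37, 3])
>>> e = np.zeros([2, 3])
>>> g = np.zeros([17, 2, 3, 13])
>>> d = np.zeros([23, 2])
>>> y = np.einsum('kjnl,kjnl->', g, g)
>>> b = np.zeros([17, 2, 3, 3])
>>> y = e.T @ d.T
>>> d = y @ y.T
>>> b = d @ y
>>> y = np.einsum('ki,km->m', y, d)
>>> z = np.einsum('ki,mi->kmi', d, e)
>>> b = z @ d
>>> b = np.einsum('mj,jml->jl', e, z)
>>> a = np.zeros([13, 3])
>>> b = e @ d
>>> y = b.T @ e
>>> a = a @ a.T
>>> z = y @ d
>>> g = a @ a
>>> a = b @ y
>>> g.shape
(13, 13)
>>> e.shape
(2, 3)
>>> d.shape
(3, 3)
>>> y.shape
(3, 3)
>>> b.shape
(2, 3)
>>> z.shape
(3, 3)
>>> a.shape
(2, 3)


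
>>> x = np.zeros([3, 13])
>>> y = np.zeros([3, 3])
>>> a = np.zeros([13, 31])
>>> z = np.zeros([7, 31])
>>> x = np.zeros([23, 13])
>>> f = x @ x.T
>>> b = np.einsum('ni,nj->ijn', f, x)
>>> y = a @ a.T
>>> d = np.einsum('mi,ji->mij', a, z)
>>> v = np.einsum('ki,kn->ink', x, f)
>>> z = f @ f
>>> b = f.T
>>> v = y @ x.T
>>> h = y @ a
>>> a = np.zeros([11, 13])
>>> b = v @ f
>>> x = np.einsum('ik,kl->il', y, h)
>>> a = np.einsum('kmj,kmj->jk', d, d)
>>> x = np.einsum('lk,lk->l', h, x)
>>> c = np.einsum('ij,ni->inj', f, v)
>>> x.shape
(13,)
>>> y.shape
(13, 13)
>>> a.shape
(7, 13)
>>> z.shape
(23, 23)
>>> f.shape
(23, 23)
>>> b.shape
(13, 23)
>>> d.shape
(13, 31, 7)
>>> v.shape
(13, 23)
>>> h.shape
(13, 31)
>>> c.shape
(23, 13, 23)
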